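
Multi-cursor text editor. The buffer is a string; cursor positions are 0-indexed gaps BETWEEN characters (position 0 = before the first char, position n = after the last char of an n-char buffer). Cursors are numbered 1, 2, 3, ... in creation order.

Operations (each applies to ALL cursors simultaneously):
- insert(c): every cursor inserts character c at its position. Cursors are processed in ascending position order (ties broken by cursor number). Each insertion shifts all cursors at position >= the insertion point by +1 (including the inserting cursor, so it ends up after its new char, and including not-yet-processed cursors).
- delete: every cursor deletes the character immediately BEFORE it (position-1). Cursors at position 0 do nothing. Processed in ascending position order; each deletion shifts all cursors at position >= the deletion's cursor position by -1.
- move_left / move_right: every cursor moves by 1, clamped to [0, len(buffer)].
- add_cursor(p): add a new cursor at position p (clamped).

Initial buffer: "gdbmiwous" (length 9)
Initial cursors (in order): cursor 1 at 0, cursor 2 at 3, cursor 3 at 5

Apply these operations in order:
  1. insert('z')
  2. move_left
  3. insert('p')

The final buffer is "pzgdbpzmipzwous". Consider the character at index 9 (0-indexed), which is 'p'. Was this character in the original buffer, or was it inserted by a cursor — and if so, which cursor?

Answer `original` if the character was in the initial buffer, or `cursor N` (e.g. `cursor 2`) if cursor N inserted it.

After op 1 (insert('z')): buffer="zgdbzmizwous" (len 12), cursors c1@1 c2@5 c3@8, authorship 1...2..3....
After op 2 (move_left): buffer="zgdbzmizwous" (len 12), cursors c1@0 c2@4 c3@7, authorship 1...2..3....
After op 3 (insert('p')): buffer="pzgdbpzmipzwous" (len 15), cursors c1@1 c2@6 c3@10, authorship 11...22..33....
Authorship (.=original, N=cursor N): 1 1 . . . 2 2 . . 3 3 . . . .
Index 9: author = 3

Answer: cursor 3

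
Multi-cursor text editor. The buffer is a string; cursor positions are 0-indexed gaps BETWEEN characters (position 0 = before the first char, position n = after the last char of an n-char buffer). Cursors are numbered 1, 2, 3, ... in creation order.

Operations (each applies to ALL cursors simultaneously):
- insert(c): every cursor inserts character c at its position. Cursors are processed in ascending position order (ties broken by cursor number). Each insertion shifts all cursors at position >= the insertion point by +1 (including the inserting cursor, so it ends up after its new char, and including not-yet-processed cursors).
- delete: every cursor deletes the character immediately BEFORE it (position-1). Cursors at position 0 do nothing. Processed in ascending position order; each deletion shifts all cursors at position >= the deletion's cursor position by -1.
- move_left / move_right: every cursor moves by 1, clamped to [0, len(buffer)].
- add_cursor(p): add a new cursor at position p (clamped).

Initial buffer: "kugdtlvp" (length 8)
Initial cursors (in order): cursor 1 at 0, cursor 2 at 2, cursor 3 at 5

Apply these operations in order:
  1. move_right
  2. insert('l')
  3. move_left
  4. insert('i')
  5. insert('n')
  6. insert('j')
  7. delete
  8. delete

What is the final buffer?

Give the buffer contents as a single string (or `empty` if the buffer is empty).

After op 1 (move_right): buffer="kugdtlvp" (len 8), cursors c1@1 c2@3 c3@6, authorship ........
After op 2 (insert('l')): buffer="klugldtllvp" (len 11), cursors c1@2 c2@5 c3@9, authorship .1..2...3..
After op 3 (move_left): buffer="klugldtllvp" (len 11), cursors c1@1 c2@4 c3@8, authorship .1..2...3..
After op 4 (insert('i')): buffer="kilugildtlilvp" (len 14), cursors c1@2 c2@6 c3@11, authorship .11..22...33..
After op 5 (insert('n')): buffer="kinluginldtlinlvp" (len 17), cursors c1@3 c2@8 c3@14, authorship .111..222...333..
After op 6 (insert('j')): buffer="kinjluginjldtlinjlvp" (len 20), cursors c1@4 c2@10 c3@17, authorship .1111..2222...3333..
After op 7 (delete): buffer="kinluginldtlinlvp" (len 17), cursors c1@3 c2@8 c3@14, authorship .111..222...333..
After op 8 (delete): buffer="kilugildtlilvp" (len 14), cursors c1@2 c2@6 c3@11, authorship .11..22...33..

Answer: kilugildtlilvp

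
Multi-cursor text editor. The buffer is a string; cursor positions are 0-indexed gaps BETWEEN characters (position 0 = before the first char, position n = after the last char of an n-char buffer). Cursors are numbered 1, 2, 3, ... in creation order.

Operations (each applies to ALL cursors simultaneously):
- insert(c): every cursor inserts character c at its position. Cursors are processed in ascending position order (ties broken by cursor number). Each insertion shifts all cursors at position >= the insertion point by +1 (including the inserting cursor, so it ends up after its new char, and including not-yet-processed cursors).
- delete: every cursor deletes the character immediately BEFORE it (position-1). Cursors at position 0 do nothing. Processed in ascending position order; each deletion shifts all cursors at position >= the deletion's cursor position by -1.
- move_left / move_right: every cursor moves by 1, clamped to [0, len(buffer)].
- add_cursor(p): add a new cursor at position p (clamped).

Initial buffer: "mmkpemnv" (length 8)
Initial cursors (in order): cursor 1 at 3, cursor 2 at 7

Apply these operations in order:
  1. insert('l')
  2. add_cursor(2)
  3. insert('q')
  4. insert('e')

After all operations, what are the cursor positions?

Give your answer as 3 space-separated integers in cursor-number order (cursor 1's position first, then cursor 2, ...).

After op 1 (insert('l')): buffer="mmklpemnlv" (len 10), cursors c1@4 c2@9, authorship ...1....2.
After op 2 (add_cursor(2)): buffer="mmklpemnlv" (len 10), cursors c3@2 c1@4 c2@9, authorship ...1....2.
After op 3 (insert('q')): buffer="mmqklqpemnlqv" (len 13), cursors c3@3 c1@6 c2@12, authorship ..3.11....22.
After op 4 (insert('e')): buffer="mmqeklqepemnlqev" (len 16), cursors c3@4 c1@8 c2@15, authorship ..33.111....222.

Answer: 8 15 4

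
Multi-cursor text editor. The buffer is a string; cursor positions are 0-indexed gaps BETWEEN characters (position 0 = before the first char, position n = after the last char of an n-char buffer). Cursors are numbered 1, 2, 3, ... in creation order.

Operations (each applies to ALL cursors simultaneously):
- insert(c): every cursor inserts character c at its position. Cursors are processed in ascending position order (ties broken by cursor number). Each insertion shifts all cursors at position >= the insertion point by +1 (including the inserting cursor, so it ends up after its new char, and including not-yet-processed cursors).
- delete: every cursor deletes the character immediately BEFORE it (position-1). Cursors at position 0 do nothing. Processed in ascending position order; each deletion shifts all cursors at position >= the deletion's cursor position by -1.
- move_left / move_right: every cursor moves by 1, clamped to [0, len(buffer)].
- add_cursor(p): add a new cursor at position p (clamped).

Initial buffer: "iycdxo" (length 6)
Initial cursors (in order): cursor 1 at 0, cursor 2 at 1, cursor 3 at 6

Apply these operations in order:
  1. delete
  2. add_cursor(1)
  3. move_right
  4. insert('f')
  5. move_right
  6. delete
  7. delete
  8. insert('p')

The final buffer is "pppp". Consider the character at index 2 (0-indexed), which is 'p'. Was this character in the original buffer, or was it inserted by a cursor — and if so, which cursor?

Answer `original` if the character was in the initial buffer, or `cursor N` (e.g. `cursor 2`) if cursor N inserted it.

Answer: cursor 3

Derivation:
After op 1 (delete): buffer="ycdx" (len 4), cursors c1@0 c2@0 c3@4, authorship ....
After op 2 (add_cursor(1)): buffer="ycdx" (len 4), cursors c1@0 c2@0 c4@1 c3@4, authorship ....
After op 3 (move_right): buffer="ycdx" (len 4), cursors c1@1 c2@1 c4@2 c3@4, authorship ....
After op 4 (insert('f')): buffer="yffcfdxf" (len 8), cursors c1@3 c2@3 c4@5 c3@8, authorship .12.4..3
After op 5 (move_right): buffer="yffcfdxf" (len 8), cursors c1@4 c2@4 c4@6 c3@8, authorship .12.4..3
After op 6 (delete): buffer="yffx" (len 4), cursors c1@2 c2@2 c4@3 c3@4, authorship .14.
After op 7 (delete): buffer="" (len 0), cursors c1@0 c2@0 c3@0 c4@0, authorship 
After op 8 (insert('p')): buffer="pppp" (len 4), cursors c1@4 c2@4 c3@4 c4@4, authorship 1234
Authorship (.=original, N=cursor N): 1 2 3 4
Index 2: author = 3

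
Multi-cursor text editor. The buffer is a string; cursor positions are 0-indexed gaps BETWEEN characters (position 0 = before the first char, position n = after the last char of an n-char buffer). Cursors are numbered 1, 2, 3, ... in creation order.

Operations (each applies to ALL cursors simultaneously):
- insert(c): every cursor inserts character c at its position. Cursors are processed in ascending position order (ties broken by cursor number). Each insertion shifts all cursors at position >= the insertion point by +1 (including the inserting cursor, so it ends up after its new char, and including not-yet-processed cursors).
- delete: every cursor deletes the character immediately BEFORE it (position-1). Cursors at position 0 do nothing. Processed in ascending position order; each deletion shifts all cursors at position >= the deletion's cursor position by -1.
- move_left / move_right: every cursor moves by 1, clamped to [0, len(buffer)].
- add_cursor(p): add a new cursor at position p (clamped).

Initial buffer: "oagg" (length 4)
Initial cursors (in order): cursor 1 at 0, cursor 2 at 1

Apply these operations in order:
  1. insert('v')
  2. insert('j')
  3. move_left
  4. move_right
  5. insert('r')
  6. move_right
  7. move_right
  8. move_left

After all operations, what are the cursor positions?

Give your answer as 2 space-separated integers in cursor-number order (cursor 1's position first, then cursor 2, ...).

Answer: 4 8

Derivation:
After op 1 (insert('v')): buffer="vovagg" (len 6), cursors c1@1 c2@3, authorship 1.2...
After op 2 (insert('j')): buffer="vjovjagg" (len 8), cursors c1@2 c2@5, authorship 11.22...
After op 3 (move_left): buffer="vjovjagg" (len 8), cursors c1@1 c2@4, authorship 11.22...
After op 4 (move_right): buffer="vjovjagg" (len 8), cursors c1@2 c2@5, authorship 11.22...
After op 5 (insert('r')): buffer="vjrovjragg" (len 10), cursors c1@3 c2@7, authorship 111.222...
After op 6 (move_right): buffer="vjrovjragg" (len 10), cursors c1@4 c2@8, authorship 111.222...
After op 7 (move_right): buffer="vjrovjragg" (len 10), cursors c1@5 c2@9, authorship 111.222...
After op 8 (move_left): buffer="vjrovjragg" (len 10), cursors c1@4 c2@8, authorship 111.222...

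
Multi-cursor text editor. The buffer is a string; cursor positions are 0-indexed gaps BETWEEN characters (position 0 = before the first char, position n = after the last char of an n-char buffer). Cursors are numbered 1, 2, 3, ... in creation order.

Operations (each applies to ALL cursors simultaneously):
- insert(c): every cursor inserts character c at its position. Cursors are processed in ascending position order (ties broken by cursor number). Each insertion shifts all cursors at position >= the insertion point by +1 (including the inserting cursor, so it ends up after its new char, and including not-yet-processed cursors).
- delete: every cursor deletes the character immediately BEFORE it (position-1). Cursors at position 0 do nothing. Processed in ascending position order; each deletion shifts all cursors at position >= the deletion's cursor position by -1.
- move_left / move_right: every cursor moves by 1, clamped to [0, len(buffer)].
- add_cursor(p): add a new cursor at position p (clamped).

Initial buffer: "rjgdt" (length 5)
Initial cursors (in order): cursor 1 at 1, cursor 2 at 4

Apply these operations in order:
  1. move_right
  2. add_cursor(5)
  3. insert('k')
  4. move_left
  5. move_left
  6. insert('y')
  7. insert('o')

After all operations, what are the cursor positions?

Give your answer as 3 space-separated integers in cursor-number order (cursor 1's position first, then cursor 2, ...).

After op 1 (move_right): buffer="rjgdt" (len 5), cursors c1@2 c2@5, authorship .....
After op 2 (add_cursor(5)): buffer="rjgdt" (len 5), cursors c1@2 c2@5 c3@5, authorship .....
After op 3 (insert('k')): buffer="rjkgdtkk" (len 8), cursors c1@3 c2@8 c3@8, authorship ..1...23
After op 4 (move_left): buffer="rjkgdtkk" (len 8), cursors c1@2 c2@7 c3@7, authorship ..1...23
After op 5 (move_left): buffer="rjkgdtkk" (len 8), cursors c1@1 c2@6 c3@6, authorship ..1...23
After op 6 (insert('y')): buffer="ryjkgdtyykk" (len 11), cursors c1@2 c2@9 c3@9, authorship .1.1...2323
After op 7 (insert('o')): buffer="ryojkgdtyyookk" (len 14), cursors c1@3 c2@12 c3@12, authorship .11.1...232323

Answer: 3 12 12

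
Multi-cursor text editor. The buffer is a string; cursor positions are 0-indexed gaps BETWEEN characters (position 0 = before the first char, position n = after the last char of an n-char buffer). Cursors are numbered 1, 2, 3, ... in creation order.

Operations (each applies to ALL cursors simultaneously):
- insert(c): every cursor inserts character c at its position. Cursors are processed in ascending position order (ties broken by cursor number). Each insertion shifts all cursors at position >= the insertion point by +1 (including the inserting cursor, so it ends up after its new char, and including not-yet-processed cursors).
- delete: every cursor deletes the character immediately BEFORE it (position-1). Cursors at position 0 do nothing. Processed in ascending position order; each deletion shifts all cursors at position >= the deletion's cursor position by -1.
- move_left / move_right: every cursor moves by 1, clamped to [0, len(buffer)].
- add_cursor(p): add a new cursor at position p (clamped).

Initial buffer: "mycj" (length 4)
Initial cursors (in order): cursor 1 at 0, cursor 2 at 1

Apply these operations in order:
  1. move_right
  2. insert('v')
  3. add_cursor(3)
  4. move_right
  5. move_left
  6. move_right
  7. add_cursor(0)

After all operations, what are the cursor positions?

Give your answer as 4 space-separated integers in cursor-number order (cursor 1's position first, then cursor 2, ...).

Answer: 3 5 4 0

Derivation:
After op 1 (move_right): buffer="mycj" (len 4), cursors c1@1 c2@2, authorship ....
After op 2 (insert('v')): buffer="mvyvcj" (len 6), cursors c1@2 c2@4, authorship .1.2..
After op 3 (add_cursor(3)): buffer="mvyvcj" (len 6), cursors c1@2 c3@3 c2@4, authorship .1.2..
After op 4 (move_right): buffer="mvyvcj" (len 6), cursors c1@3 c3@4 c2@5, authorship .1.2..
After op 5 (move_left): buffer="mvyvcj" (len 6), cursors c1@2 c3@3 c2@4, authorship .1.2..
After op 6 (move_right): buffer="mvyvcj" (len 6), cursors c1@3 c3@4 c2@5, authorship .1.2..
After op 7 (add_cursor(0)): buffer="mvyvcj" (len 6), cursors c4@0 c1@3 c3@4 c2@5, authorship .1.2..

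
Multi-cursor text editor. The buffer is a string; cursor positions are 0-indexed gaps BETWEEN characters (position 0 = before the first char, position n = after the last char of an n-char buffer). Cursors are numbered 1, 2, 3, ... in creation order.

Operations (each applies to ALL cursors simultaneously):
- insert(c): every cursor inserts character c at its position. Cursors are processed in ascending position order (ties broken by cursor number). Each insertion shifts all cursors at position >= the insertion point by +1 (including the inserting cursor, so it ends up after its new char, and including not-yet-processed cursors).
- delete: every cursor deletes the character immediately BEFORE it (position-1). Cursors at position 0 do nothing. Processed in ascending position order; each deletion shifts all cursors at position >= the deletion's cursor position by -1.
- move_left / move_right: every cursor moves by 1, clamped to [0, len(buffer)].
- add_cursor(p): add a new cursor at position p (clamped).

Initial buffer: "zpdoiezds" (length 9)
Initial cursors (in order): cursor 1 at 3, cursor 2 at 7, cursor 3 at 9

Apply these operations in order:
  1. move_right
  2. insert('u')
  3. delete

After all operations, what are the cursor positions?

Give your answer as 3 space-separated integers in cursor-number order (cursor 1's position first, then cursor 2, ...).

Answer: 4 8 9

Derivation:
After op 1 (move_right): buffer="zpdoiezds" (len 9), cursors c1@4 c2@8 c3@9, authorship .........
After op 2 (insert('u')): buffer="zpdouiezdusu" (len 12), cursors c1@5 c2@10 c3@12, authorship ....1....2.3
After op 3 (delete): buffer="zpdoiezds" (len 9), cursors c1@4 c2@8 c3@9, authorship .........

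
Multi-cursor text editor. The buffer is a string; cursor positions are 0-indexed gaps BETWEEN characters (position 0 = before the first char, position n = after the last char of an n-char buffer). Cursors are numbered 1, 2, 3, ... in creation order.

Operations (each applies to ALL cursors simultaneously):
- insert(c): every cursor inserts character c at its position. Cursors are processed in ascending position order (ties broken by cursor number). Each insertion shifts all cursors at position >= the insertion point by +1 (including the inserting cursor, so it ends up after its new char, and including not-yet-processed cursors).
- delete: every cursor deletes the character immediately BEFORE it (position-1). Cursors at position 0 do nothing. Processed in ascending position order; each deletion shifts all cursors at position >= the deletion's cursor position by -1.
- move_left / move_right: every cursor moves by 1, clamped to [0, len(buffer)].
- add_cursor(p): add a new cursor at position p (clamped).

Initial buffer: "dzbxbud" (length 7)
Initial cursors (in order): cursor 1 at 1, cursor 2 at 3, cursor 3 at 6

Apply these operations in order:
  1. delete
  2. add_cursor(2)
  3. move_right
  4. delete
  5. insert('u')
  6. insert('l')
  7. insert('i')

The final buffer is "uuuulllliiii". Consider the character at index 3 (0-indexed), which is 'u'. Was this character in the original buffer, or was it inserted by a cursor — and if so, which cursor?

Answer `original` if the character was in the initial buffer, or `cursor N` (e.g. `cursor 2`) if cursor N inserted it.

After op 1 (delete): buffer="zxbd" (len 4), cursors c1@0 c2@1 c3@3, authorship ....
After op 2 (add_cursor(2)): buffer="zxbd" (len 4), cursors c1@0 c2@1 c4@2 c3@3, authorship ....
After op 3 (move_right): buffer="zxbd" (len 4), cursors c1@1 c2@2 c4@3 c3@4, authorship ....
After op 4 (delete): buffer="" (len 0), cursors c1@0 c2@0 c3@0 c4@0, authorship 
After op 5 (insert('u')): buffer="uuuu" (len 4), cursors c1@4 c2@4 c3@4 c4@4, authorship 1234
After op 6 (insert('l')): buffer="uuuullll" (len 8), cursors c1@8 c2@8 c3@8 c4@8, authorship 12341234
After op 7 (insert('i')): buffer="uuuulllliiii" (len 12), cursors c1@12 c2@12 c3@12 c4@12, authorship 123412341234
Authorship (.=original, N=cursor N): 1 2 3 4 1 2 3 4 1 2 3 4
Index 3: author = 4

Answer: cursor 4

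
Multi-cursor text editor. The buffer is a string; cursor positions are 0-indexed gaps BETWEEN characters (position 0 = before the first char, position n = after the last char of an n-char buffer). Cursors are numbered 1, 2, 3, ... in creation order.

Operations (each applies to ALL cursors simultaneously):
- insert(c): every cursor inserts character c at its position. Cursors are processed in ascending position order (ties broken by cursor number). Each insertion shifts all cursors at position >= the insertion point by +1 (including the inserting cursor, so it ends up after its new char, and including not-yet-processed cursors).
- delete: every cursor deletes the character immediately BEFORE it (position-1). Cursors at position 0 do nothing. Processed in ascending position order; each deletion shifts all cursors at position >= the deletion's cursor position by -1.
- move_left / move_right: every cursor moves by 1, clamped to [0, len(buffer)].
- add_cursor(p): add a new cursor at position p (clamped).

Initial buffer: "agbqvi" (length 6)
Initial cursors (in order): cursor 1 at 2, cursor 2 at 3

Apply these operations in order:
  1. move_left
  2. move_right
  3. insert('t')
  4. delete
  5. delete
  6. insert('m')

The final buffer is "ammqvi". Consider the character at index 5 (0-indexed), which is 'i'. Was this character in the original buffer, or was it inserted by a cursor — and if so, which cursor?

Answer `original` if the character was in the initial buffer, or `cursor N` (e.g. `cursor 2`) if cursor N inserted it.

After op 1 (move_left): buffer="agbqvi" (len 6), cursors c1@1 c2@2, authorship ......
After op 2 (move_right): buffer="agbqvi" (len 6), cursors c1@2 c2@3, authorship ......
After op 3 (insert('t')): buffer="agtbtqvi" (len 8), cursors c1@3 c2@5, authorship ..1.2...
After op 4 (delete): buffer="agbqvi" (len 6), cursors c1@2 c2@3, authorship ......
After op 5 (delete): buffer="aqvi" (len 4), cursors c1@1 c2@1, authorship ....
After op 6 (insert('m')): buffer="ammqvi" (len 6), cursors c1@3 c2@3, authorship .12...
Authorship (.=original, N=cursor N): . 1 2 . . .
Index 5: author = original

Answer: original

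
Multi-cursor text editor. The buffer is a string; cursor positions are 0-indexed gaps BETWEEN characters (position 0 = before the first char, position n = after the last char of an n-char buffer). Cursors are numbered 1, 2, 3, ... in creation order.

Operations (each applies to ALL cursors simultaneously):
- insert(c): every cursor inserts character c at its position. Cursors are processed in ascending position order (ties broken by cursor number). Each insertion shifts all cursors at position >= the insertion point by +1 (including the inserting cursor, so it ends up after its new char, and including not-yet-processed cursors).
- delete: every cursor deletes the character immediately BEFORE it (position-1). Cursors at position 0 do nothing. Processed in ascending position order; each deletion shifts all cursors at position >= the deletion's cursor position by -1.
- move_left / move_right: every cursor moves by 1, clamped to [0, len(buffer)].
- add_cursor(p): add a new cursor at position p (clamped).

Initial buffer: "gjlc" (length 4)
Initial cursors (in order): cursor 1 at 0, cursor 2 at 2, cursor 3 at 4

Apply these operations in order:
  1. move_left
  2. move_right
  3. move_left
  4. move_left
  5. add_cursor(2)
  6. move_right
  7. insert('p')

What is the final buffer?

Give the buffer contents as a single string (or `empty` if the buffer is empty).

Answer: gppjlppc

Derivation:
After op 1 (move_left): buffer="gjlc" (len 4), cursors c1@0 c2@1 c3@3, authorship ....
After op 2 (move_right): buffer="gjlc" (len 4), cursors c1@1 c2@2 c3@4, authorship ....
After op 3 (move_left): buffer="gjlc" (len 4), cursors c1@0 c2@1 c3@3, authorship ....
After op 4 (move_left): buffer="gjlc" (len 4), cursors c1@0 c2@0 c3@2, authorship ....
After op 5 (add_cursor(2)): buffer="gjlc" (len 4), cursors c1@0 c2@0 c3@2 c4@2, authorship ....
After op 6 (move_right): buffer="gjlc" (len 4), cursors c1@1 c2@1 c3@3 c4@3, authorship ....
After op 7 (insert('p')): buffer="gppjlppc" (len 8), cursors c1@3 c2@3 c3@7 c4@7, authorship .12..34.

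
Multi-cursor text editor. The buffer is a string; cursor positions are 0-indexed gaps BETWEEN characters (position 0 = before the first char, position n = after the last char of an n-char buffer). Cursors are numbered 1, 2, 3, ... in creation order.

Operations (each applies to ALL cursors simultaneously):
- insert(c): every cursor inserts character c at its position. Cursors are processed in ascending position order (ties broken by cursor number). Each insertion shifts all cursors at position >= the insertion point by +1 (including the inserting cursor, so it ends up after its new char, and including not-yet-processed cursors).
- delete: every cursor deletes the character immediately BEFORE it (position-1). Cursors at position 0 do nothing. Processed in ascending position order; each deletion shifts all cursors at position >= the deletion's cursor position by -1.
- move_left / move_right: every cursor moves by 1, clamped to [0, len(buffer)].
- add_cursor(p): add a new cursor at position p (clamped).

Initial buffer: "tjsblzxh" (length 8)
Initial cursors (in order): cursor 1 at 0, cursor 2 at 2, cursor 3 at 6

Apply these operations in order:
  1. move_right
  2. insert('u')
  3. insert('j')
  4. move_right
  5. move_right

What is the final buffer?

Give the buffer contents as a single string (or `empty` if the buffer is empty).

After op 1 (move_right): buffer="tjsblzxh" (len 8), cursors c1@1 c2@3 c3@7, authorship ........
After op 2 (insert('u')): buffer="tujsublzxuh" (len 11), cursors c1@2 c2@5 c3@10, authorship .1..2....3.
After op 3 (insert('j')): buffer="tujjsujblzxujh" (len 14), cursors c1@3 c2@7 c3@13, authorship .11..22....33.
After op 4 (move_right): buffer="tujjsujblzxujh" (len 14), cursors c1@4 c2@8 c3@14, authorship .11..22....33.
After op 5 (move_right): buffer="tujjsujblzxujh" (len 14), cursors c1@5 c2@9 c3@14, authorship .11..22....33.

Answer: tujjsujblzxujh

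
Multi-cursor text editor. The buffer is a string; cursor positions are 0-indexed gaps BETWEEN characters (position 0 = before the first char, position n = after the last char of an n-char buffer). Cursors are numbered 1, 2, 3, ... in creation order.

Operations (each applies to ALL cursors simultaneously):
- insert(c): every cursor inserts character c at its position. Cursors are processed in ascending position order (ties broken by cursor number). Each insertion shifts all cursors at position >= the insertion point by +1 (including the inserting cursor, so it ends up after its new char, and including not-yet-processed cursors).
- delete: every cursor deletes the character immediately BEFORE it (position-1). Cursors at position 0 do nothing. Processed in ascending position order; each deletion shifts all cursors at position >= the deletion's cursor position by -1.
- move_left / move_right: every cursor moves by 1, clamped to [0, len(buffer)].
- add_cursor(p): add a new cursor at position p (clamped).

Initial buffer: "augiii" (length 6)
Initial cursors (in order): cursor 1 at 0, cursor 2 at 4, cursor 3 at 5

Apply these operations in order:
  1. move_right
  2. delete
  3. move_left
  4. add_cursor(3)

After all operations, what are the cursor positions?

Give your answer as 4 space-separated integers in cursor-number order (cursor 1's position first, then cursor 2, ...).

Answer: 0 2 2 3

Derivation:
After op 1 (move_right): buffer="augiii" (len 6), cursors c1@1 c2@5 c3@6, authorship ......
After op 2 (delete): buffer="ugi" (len 3), cursors c1@0 c2@3 c3@3, authorship ...
After op 3 (move_left): buffer="ugi" (len 3), cursors c1@0 c2@2 c3@2, authorship ...
After op 4 (add_cursor(3)): buffer="ugi" (len 3), cursors c1@0 c2@2 c3@2 c4@3, authorship ...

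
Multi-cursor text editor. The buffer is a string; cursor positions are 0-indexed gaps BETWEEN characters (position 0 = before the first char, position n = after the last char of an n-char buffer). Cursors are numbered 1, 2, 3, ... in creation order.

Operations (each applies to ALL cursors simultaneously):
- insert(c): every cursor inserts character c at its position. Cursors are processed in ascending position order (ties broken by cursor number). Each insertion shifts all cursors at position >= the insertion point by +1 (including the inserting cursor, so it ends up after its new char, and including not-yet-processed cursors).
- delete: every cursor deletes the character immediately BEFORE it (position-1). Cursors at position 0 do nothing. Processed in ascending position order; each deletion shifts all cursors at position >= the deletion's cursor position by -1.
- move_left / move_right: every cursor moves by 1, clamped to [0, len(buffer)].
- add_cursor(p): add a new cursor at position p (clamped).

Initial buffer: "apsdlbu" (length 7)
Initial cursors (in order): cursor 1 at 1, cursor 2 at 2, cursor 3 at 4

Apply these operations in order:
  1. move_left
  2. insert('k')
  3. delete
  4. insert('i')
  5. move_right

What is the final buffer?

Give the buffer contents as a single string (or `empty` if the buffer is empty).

After op 1 (move_left): buffer="apsdlbu" (len 7), cursors c1@0 c2@1 c3@3, authorship .......
After op 2 (insert('k')): buffer="kakpskdlbu" (len 10), cursors c1@1 c2@3 c3@6, authorship 1.2..3....
After op 3 (delete): buffer="apsdlbu" (len 7), cursors c1@0 c2@1 c3@3, authorship .......
After op 4 (insert('i')): buffer="iaipsidlbu" (len 10), cursors c1@1 c2@3 c3@6, authorship 1.2..3....
After op 5 (move_right): buffer="iaipsidlbu" (len 10), cursors c1@2 c2@4 c3@7, authorship 1.2..3....

Answer: iaipsidlbu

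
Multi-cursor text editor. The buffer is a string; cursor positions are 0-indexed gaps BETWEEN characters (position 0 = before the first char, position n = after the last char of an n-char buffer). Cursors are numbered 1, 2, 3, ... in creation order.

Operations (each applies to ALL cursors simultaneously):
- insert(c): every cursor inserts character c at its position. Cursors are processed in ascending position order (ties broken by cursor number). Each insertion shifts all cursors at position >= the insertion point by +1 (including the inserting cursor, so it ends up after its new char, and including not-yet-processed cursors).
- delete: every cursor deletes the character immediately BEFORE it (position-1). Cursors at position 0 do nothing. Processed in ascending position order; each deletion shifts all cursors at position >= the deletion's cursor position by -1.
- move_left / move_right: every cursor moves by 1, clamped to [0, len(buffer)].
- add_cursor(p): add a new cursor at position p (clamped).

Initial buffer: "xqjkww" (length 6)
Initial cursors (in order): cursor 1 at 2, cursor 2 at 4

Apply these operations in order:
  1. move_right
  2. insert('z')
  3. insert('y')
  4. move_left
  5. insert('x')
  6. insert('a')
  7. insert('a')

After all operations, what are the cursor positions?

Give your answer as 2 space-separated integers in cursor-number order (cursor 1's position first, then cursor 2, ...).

After op 1 (move_right): buffer="xqjkww" (len 6), cursors c1@3 c2@5, authorship ......
After op 2 (insert('z')): buffer="xqjzkwzw" (len 8), cursors c1@4 c2@7, authorship ...1..2.
After op 3 (insert('y')): buffer="xqjzykwzyw" (len 10), cursors c1@5 c2@9, authorship ...11..22.
After op 4 (move_left): buffer="xqjzykwzyw" (len 10), cursors c1@4 c2@8, authorship ...11..22.
After op 5 (insert('x')): buffer="xqjzxykwzxyw" (len 12), cursors c1@5 c2@10, authorship ...111..222.
After op 6 (insert('a')): buffer="xqjzxaykwzxayw" (len 14), cursors c1@6 c2@12, authorship ...1111..2222.
After op 7 (insert('a')): buffer="xqjzxaaykwzxaayw" (len 16), cursors c1@7 c2@14, authorship ...11111..22222.

Answer: 7 14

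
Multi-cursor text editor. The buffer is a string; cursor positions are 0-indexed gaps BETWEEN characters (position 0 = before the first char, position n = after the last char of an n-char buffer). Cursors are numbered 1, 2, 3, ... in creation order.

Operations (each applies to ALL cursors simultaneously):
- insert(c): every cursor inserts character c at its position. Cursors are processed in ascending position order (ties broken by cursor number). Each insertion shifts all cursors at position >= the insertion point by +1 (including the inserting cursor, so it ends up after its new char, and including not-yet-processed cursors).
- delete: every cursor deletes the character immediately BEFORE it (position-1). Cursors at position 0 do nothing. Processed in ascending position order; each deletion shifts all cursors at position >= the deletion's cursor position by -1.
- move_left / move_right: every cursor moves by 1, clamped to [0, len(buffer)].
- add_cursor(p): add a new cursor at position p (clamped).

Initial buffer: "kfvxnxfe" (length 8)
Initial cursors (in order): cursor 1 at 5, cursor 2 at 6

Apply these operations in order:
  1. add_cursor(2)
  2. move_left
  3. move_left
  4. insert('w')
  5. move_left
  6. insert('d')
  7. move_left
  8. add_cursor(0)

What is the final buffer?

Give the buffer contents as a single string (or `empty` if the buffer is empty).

After op 1 (add_cursor(2)): buffer="kfvxnxfe" (len 8), cursors c3@2 c1@5 c2@6, authorship ........
After op 2 (move_left): buffer="kfvxnxfe" (len 8), cursors c3@1 c1@4 c2@5, authorship ........
After op 3 (move_left): buffer="kfvxnxfe" (len 8), cursors c3@0 c1@3 c2@4, authorship ........
After op 4 (insert('w')): buffer="wkfvwxwnxfe" (len 11), cursors c3@1 c1@5 c2@7, authorship 3...1.2....
After op 5 (move_left): buffer="wkfvwxwnxfe" (len 11), cursors c3@0 c1@4 c2@6, authorship 3...1.2....
After op 6 (insert('d')): buffer="dwkfvdwxdwnxfe" (len 14), cursors c3@1 c1@6 c2@9, authorship 33...11.22....
After op 7 (move_left): buffer="dwkfvdwxdwnxfe" (len 14), cursors c3@0 c1@5 c2@8, authorship 33...11.22....
After op 8 (add_cursor(0)): buffer="dwkfvdwxdwnxfe" (len 14), cursors c3@0 c4@0 c1@5 c2@8, authorship 33...11.22....

Answer: dwkfvdwxdwnxfe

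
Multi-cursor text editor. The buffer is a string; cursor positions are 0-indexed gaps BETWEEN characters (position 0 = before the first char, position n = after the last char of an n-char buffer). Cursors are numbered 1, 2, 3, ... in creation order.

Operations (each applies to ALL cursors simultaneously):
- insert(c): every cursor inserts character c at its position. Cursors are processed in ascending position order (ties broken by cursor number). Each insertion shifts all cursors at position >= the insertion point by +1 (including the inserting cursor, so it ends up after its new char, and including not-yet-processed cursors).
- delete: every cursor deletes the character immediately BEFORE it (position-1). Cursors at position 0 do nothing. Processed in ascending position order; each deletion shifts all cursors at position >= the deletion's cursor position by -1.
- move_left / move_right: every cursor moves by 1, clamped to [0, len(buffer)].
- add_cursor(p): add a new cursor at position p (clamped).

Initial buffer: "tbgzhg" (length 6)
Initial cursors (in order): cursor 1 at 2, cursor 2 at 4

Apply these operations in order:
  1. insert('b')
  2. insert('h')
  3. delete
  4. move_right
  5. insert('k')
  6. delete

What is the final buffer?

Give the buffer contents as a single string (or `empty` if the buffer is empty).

After op 1 (insert('b')): buffer="tbbgzbhg" (len 8), cursors c1@3 c2@6, authorship ..1..2..
After op 2 (insert('h')): buffer="tbbhgzbhhg" (len 10), cursors c1@4 c2@8, authorship ..11..22..
After op 3 (delete): buffer="tbbgzbhg" (len 8), cursors c1@3 c2@6, authorship ..1..2..
After op 4 (move_right): buffer="tbbgzbhg" (len 8), cursors c1@4 c2@7, authorship ..1..2..
After op 5 (insert('k')): buffer="tbbgkzbhkg" (len 10), cursors c1@5 c2@9, authorship ..1.1.2.2.
After op 6 (delete): buffer="tbbgzbhg" (len 8), cursors c1@4 c2@7, authorship ..1..2..

Answer: tbbgzbhg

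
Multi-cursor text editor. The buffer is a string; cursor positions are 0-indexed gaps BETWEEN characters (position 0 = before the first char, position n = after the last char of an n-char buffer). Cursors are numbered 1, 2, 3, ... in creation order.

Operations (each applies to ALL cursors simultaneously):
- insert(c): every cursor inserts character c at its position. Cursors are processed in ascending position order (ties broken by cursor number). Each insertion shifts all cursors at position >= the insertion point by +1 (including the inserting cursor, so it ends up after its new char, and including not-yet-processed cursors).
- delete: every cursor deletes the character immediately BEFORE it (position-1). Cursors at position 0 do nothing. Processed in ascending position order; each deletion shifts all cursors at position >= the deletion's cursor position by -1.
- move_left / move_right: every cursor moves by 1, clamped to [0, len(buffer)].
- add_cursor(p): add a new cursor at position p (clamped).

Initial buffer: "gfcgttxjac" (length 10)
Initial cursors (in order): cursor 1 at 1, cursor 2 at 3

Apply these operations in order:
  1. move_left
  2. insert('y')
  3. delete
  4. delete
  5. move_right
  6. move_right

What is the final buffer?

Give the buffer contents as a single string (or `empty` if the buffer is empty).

After op 1 (move_left): buffer="gfcgttxjac" (len 10), cursors c1@0 c2@2, authorship ..........
After op 2 (insert('y')): buffer="ygfycgttxjac" (len 12), cursors c1@1 c2@4, authorship 1..2........
After op 3 (delete): buffer="gfcgttxjac" (len 10), cursors c1@0 c2@2, authorship ..........
After op 4 (delete): buffer="gcgttxjac" (len 9), cursors c1@0 c2@1, authorship .........
After op 5 (move_right): buffer="gcgttxjac" (len 9), cursors c1@1 c2@2, authorship .........
After op 6 (move_right): buffer="gcgttxjac" (len 9), cursors c1@2 c2@3, authorship .........

Answer: gcgttxjac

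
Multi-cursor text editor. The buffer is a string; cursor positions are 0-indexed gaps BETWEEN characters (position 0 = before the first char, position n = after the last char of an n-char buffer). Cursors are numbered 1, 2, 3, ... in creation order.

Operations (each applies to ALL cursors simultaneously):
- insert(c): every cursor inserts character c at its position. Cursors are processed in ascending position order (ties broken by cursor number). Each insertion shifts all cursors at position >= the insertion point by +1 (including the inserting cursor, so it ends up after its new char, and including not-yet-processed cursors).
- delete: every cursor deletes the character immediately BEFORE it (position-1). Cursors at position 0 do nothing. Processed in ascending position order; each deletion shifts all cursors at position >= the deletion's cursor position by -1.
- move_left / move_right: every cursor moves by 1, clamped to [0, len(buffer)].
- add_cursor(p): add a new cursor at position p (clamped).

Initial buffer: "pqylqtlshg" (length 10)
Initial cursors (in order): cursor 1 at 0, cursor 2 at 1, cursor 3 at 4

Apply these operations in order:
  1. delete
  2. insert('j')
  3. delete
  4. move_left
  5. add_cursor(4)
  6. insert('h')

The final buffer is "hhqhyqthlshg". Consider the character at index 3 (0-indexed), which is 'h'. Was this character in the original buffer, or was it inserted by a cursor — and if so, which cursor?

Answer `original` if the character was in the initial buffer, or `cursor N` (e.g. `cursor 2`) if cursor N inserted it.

After op 1 (delete): buffer="qyqtlshg" (len 8), cursors c1@0 c2@0 c3@2, authorship ........
After op 2 (insert('j')): buffer="jjqyjqtlshg" (len 11), cursors c1@2 c2@2 c3@5, authorship 12..3......
After op 3 (delete): buffer="qyqtlshg" (len 8), cursors c1@0 c2@0 c3@2, authorship ........
After op 4 (move_left): buffer="qyqtlshg" (len 8), cursors c1@0 c2@0 c3@1, authorship ........
After op 5 (add_cursor(4)): buffer="qyqtlshg" (len 8), cursors c1@0 c2@0 c3@1 c4@4, authorship ........
After op 6 (insert('h')): buffer="hhqhyqthlshg" (len 12), cursors c1@2 c2@2 c3@4 c4@8, authorship 12.3...4....
Authorship (.=original, N=cursor N): 1 2 . 3 . . . 4 . . . .
Index 3: author = 3

Answer: cursor 3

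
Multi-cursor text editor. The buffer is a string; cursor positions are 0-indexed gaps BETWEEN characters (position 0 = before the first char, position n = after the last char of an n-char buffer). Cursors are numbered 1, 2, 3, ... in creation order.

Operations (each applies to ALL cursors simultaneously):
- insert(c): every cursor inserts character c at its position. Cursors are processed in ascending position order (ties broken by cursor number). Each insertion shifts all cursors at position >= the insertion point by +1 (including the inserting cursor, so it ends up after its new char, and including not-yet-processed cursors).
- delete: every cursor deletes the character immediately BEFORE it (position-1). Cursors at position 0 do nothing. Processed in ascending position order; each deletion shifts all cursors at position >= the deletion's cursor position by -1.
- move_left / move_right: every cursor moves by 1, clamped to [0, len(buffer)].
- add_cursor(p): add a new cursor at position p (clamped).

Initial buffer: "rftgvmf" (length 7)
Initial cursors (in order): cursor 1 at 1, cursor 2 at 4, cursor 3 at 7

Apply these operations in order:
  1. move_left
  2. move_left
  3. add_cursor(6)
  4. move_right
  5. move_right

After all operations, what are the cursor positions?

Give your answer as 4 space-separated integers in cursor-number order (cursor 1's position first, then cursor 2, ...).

After op 1 (move_left): buffer="rftgvmf" (len 7), cursors c1@0 c2@3 c3@6, authorship .......
After op 2 (move_left): buffer="rftgvmf" (len 7), cursors c1@0 c2@2 c3@5, authorship .......
After op 3 (add_cursor(6)): buffer="rftgvmf" (len 7), cursors c1@0 c2@2 c3@5 c4@6, authorship .......
After op 4 (move_right): buffer="rftgvmf" (len 7), cursors c1@1 c2@3 c3@6 c4@7, authorship .......
After op 5 (move_right): buffer="rftgvmf" (len 7), cursors c1@2 c2@4 c3@7 c4@7, authorship .......

Answer: 2 4 7 7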